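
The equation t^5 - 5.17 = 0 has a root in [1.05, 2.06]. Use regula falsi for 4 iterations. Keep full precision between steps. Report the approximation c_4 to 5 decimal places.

1.32859

f(1.050000) = -3.893718, f(2.060000) = 31.926770
step 1: c = 1.159788, f(c) = -3.071578 < 0 → new bracket [1.159788, 2.060000]
step 2: c = 1.238794, f(c) = -2.252607 < 0 → new bracket [1.238794, 2.060000]
step 3: c = 1.292916, f(c) = -1.557142 < 0 → new bracket [1.292916, 2.060000]
step 4: c = 1.328588, f(c) = -1.030460 < 0 → new bracket [1.328588, 2.060000]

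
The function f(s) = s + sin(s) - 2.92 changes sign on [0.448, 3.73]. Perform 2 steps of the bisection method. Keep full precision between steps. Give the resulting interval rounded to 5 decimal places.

f(0.448000) = -2.038836, f(3.730000) = 0.254963 (opposite signs)
step 1: m = 2.089000, f(m) = 0.037710 > 0 → root in [0.448000, 2.089000]
step 2: m = 1.268500, f(m) = -0.696845 < 0 → root in [1.268500, 2.089000]

[1.26850, 2.08900]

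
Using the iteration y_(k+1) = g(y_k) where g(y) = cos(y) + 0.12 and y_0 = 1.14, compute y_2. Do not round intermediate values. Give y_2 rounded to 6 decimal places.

0.978943

y_1 = g(1.140000) = 0.537595
y_2 = g(0.537595) = 0.978943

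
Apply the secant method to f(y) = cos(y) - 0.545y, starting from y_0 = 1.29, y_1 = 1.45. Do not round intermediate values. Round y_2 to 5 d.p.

Secant update: y_(k+1) = y_k − f(y_k)·(y_k − y_(k-1))/(f(y_k) − f(y_(k-1))).
f(y_0) = -0.425929, f(y_1) = -0.669747
y_2 = 1.450000 - (-0.669747)·(1.450000 - 1.290000)/(-0.669747 - (-0.425929)) = 1.010494; f(y_2) = -0.019277

1.01049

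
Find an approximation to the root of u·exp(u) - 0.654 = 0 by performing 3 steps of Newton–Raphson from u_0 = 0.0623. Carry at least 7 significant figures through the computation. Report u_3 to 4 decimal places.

0.4271

Newton update: u ← u − f(u)/f'(u).
f'(u) = (u + 1)·exp(u)
u_0 = 0.062300: f = -0.587695, f' = 1.130586 → u_1 = 0.062300 - (-0.587695)/(1.130586) = 0.582115
u_1 = 0.582115: f = 0.387880, f' = 2.831699 → u_2 = 0.582115 - (0.387880)/(2.831699) = 0.445137
u_2 = 0.445137: f = 0.040727, f' = 2.255430 → u_3 = 0.445137 - (0.040727)/(2.255430) = 0.427080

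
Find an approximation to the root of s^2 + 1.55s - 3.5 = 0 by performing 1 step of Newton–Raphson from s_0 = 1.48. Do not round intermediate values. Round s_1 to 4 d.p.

1.2617

f'(s) = 2s + 1.55
s_0 = 1.480000: f = 0.984400, f' = 4.510000 → s_1 = 1.480000 - (0.984400)/(4.510000) = 1.261729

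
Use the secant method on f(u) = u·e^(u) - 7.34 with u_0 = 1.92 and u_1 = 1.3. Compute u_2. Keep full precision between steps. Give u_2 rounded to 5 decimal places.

Secant update: u_(k+1) = u_k − f(u_k)·(u_k − u_(k-1))/(f(u_k) − f(u_(k-1))).
f(u_0) = 5.756240, f(u_1) = -2.569914
u_2 = 1.300000 - (-2.569914)·(1.300000 - 1.920000)/(-2.569914 - (5.756240)) = 1.491366; f(u_2) = -0.713616

1.49137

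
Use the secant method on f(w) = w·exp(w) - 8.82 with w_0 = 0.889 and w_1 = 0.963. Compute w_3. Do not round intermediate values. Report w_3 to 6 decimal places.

f(w_0) = -6.657333, f(w_1) = -6.297380
w_2 = 0.963000 - (-6.297380)·(0.963000 - 0.889000)/(-6.297380 - (-6.657333)) = 2.257628; f(w_2) = 12.763788
w_3 = 2.257628 - (12.763788)·(2.257628 - 0.963000)/(12.763788 - (-6.297380)) = 1.390716; f(w_3) = -3.232486

1.390716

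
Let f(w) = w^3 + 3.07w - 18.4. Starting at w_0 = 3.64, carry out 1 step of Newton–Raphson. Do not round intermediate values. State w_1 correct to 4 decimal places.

Newton update: w ← w − f(w)/f'(w).
f'(w) = 3w^2 + 3.07
w_0 = 3.640000: f = 41.003344, f' = 42.818800 → w_1 = 3.640000 - (41.003344)/(42.818800) = 2.682399

2.6824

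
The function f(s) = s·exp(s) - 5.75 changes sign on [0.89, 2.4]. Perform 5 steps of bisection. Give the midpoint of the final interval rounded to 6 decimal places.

1.385469

f(0.890000) = -3.582735, f(2.400000) = 20.705623 (opposite signs)
step 1: m = 1.645000, f(m) = 2.772761 > 0 → root in [0.890000, 1.645000]
step 2: m = 1.267500, f(m) = -1.247889 < 0 → root in [1.267500, 1.645000]
step 3: m = 1.456250, f(m) = 0.497083 > 0 → root in [1.267500, 1.456250]
step 4: m = 1.361875, f(m) = -0.433913 < 0 → root in [1.361875, 1.456250]
step 5: m = 1.409063, f(m) = 0.016049 > 0 → root in [1.361875, 1.409063]
Midpoint of [1.361875, 1.409063] = 1.385469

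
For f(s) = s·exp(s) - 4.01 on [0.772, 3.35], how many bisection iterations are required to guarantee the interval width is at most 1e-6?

22

Initial width b − a = 3.35 − 0.772 = 2.578000.
After n steps the width is (b−a)/2^n; need (b−a)/2^n ≤ 1e-6.
So n ≥ log₂(2.578000/1e-6) = log₂(2578000.0000) ≈ 21.2978.
Hence n = 22.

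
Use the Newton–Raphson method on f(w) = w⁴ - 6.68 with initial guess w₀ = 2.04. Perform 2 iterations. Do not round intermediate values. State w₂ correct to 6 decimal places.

f'(w) = 4w³
w_0 = 2.040000: f = 10.638915, f' = 33.958656 → w_1 = 2.040000 - (10.638915)/(33.958656) = 1.726710
w_1 = 1.726710: f = 2.209501, f' = 20.592925 → w_2 = 1.726710 - (2.209501)/(20.592925) = 1.619416

1.619416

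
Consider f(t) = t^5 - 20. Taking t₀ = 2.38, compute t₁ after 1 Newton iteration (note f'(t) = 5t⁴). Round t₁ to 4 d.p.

t_0 = 2.380000: f = 56.363317, f' = 160.427137 → t_1 = 2.380000 - (56.363317)/(160.427137) = 2.028667

2.0287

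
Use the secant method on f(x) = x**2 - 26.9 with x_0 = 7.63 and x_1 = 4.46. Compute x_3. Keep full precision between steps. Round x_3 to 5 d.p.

5.19775

Secant update: x_(k+1) = x_k − f(x_k)·(x_k − x_(k-1))/(f(x_k) − f(x_(k-1))).
f(x_0) = 31.316900, f(x_1) = -7.008400
x_2 = 4.460000 - (-7.008400)·(4.460000 - 7.630000)/(-7.008400 - (31.316900)) = 5.039686; f(x_2) = -1.501568
x_3 = 5.039686 - (-1.501568)·(5.039686 - 4.460000)/(-1.501568 - (-7.008400)) = 5.197751; f(x_3) = 0.116613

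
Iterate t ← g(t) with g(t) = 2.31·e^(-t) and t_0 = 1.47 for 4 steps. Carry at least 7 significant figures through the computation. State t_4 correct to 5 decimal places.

t_1 = g(1.470000) = 0.531128
t_2 = g(0.531128) = 1.358145
t_3 = g(1.358145) = 0.593987
t_4 = g(0.593987) = 1.275400

1.27540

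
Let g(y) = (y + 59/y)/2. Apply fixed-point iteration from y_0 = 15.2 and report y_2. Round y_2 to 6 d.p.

7.862382

y_1 = g(15.200000) = 9.540789
y_2 = g(9.540789) = 7.862382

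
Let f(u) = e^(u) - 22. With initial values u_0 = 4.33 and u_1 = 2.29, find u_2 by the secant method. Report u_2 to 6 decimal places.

2.664381

f(u_0) = 53.944287, f(u_1) = -12.125062
u_2 = 2.290000 - (-12.125062)·(2.290000 - 4.330000)/(-12.125062 - (53.944287)) = 2.664381; f(u_2) = -7.640938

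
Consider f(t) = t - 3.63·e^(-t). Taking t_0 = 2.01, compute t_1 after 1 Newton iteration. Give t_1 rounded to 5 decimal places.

0.98494

Newton update: t ← t − f(t)/f'(t).
f'(t) = 1 + 3.63·e^(-t)
t_0 = 2.010000: f = 1.523621, f' = 1.486379 → t_1 = 2.010000 - (1.523621)/(1.486379) = 0.984944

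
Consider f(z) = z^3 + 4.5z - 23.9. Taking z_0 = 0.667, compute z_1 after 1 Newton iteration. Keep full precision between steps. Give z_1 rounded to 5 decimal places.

4.19792

Newton update: z ← z − f(z)/f'(z).
f'(z) = 3z^2 + 4.5
z_0 = 0.667000: f = -20.601759, f' = 5.834667 → z_1 = 0.667000 - (-20.601759)/(5.834667) = 4.197923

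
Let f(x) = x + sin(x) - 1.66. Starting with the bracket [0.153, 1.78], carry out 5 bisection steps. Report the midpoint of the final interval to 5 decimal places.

0.89023

f(0.153000) = -1.354596, f(1.780000) = 1.098197 (opposite signs)
step 1: m = 0.966500, f(m) = 0.129402 > 0 → root in [0.153000, 0.966500]
step 2: m = 0.559750, f(m) = -0.569276 < 0 → root in [0.559750, 0.966500]
step 3: m = 0.763125, f(m) = -0.205692 < 0 → root in [0.763125, 0.966500]
step 4: m = 0.864812, f(m) = -0.034214 < 0 → root in [0.864812, 0.966500]
step 5: m = 0.915656, f(m) = 0.048619 > 0 → root in [0.864812, 0.915656]
Midpoint of [0.864812, 0.915656] = 0.890234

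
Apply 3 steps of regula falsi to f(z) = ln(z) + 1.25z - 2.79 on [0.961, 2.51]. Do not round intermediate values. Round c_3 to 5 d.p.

f(0.961000) = -1.628531, f(2.510000) = 1.267783
step 1: c = 1.831967, f(c) = 0.105349 > 0 → new bracket [0.961000, 1.831967]
step 2: c = 1.779048, f(c) = 0.009888 > 0 → new bracket [0.961000, 1.779048]
step 3: c = 1.774111, f(c) = 0.000938 > 0 → new bracket [0.961000, 1.774111]

1.77411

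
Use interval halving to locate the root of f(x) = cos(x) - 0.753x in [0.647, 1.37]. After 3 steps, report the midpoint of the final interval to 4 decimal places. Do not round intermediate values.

f(0.647000) = 0.310705, f(1.370000) = -0.832160 (opposite signs)
step 1: m = 1.008500, f(m) = -0.226270 < 0 → root in [0.647000, 1.008500]
step 2: m = 0.827750, f(m) = 0.053239 > 0 → root in [0.827750, 1.008500]
step 3: m = 0.918125, f(m) = -0.084037 < 0 → root in [0.827750, 0.918125]
Midpoint of [0.827750, 0.918125] = 0.872938

0.8729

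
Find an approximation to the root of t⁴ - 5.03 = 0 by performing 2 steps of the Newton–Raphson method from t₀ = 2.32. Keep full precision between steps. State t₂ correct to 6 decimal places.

1.582158

Newton update: t ← t − f(t)/f'(t).
f'(t) = 4t³
t_0 = 2.320000: f = 23.940230, f' = 49.948672 → t_1 = 2.320000 - (23.940230)/(49.948672) = 1.840703
t_1 = 1.840703: f = 6.449824, f' = 24.946603 → t_2 = 1.840703 - (6.449824)/(24.946603) = 1.582158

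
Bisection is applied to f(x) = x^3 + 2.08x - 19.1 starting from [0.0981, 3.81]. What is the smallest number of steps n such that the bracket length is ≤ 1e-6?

22

Initial width b − a = 3.81 − 0.0981 = 3.711900.
After n steps the width is (b−a)/2^n; need (b−a)/2^n ≤ 1e-6.
So n ≥ log₂(3.711900/1e-6) = log₂(3711900.0000) ≈ 21.8237.
Hence n = 22.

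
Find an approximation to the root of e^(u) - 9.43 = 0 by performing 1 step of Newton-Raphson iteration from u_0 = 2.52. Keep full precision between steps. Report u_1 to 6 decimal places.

f'(u) = e^(u)
u_0 = 2.520000: f = 2.998597, f' = 12.428597 → u_1 = 2.520000 - (2.998597)/(12.428597) = 2.278734

2.278734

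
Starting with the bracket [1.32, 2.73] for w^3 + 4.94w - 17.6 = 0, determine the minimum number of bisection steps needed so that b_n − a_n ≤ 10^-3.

Initial width b − a = 2.73 − 1.32 = 1.410000.
After n steps the width is (b−a)/2^n; need (b−a)/2^n ≤ 10^-3.
So n ≥ log₂(1.410000/10^-3) = log₂(1410.0000) ≈ 10.4615.
Hence n = 11.

11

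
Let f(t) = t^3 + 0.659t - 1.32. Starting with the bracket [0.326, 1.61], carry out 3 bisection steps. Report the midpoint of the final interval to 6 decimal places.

0.887750

f(0.326000) = -1.070520, f(1.610000) = 3.914271 (opposite signs)
step 1: m = 0.968000, f(m) = 0.224951 > 0 → root in [0.326000, 0.968000]
step 2: m = 0.647000, f(m) = -0.622787 < 0 → root in [0.647000, 0.968000]
step 3: m = 0.807500, f(m) = -0.261322 < 0 → root in [0.807500, 0.968000]
Midpoint of [0.807500, 0.968000] = 0.887750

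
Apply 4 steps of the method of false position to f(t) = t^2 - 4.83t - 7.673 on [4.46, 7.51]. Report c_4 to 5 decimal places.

6.08851

f(4.460000) = -9.323200, f(7.510000) = 12.453800
step 1: c = 5.765770, f(c) = -2.277563 < 0 → new bracket [5.765770, 7.510000]
step 2: c = 6.035439, f(c) = -0.397643 < 0 → new bracket [6.035439, 7.510000]
step 3: c = 6.081065, f(c) = -0.065195 < 0 → new bracket [6.081065, 7.510000]
step 4: c = 6.088506, f(c) = -0.010578 < 0 → new bracket [6.088506, 7.510000]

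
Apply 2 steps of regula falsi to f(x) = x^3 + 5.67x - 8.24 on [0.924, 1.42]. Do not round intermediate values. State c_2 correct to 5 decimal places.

1.16853

f(0.924000) = -2.212031, f(1.420000) = 2.674688
step 1: c = 1.148520, f(c) = -0.212879 < 0 → new bracket [1.148520, 1.420000]
step 2: c = 1.168534, f(c) = -0.018808 < 0 → new bracket [1.168534, 1.420000]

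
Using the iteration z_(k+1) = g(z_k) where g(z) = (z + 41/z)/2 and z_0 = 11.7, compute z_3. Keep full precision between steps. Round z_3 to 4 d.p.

z_1 = g(11.700000) = 7.602137
z_2 = g(7.602137) = 6.497679
z_3 = g(6.497679) = 6.403812

6.4038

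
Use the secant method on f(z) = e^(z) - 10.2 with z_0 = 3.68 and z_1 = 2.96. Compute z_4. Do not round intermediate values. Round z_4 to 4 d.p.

2.3351

f(z_0) = 29.446394, f(z_1) = 9.097972
z_2 = 2.960000 - (9.097972)·(2.960000 - 3.680000)/(9.097972 - (29.446394)) = 2.638081; f(z_2) = 3.786341
z_3 = 2.638081 - (3.786341)·(2.638081 - 2.960000)/(3.786341 - (9.097972)) = 2.408605; f(z_3) = 0.918437
z_4 = 2.408605 - (0.918437)·(2.408605 - 2.638081)/(0.918437 - (3.786341)) = 2.335116; f(z_4) = 0.130654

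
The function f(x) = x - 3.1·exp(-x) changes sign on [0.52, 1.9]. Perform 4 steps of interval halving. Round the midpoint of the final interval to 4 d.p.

1.0806

f(0.520000) = -1.323014, f(1.900000) = 1.436337 (opposite signs)
step 1: m = 1.210000, f(m) = 0.285588 > 0 → root in [0.520000, 1.210000]
step 2: m = 0.865000, f(m) = -0.440260 < 0 → root in [0.865000, 1.210000]
step 3: m = 1.037500, f(m) = -0.060952 < 0 → root in [1.037500, 1.210000]
step 4: m = 1.123750, f(m) = 0.116069 > 0 → root in [1.037500, 1.123750]
Midpoint of [1.037500, 1.123750] = 1.080625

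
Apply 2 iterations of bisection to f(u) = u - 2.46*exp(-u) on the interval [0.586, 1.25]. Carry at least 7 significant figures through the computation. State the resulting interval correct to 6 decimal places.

f(0.586000) = -0.783111, f(1.250000) = 0.545198 (opposite signs)
step 1: m = 0.918000, f(m) = -0.064320 < 0 → root in [0.918000, 1.250000]
step 2: m = 1.084000, f(m) = 0.251930 > 0 → root in [0.918000, 1.084000]

[0.918000, 1.084000]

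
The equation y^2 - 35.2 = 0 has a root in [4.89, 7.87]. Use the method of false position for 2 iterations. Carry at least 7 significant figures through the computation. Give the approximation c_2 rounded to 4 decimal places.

f(4.890000) = -11.287900, f(7.870000) = 26.736900
step 1: c = 5.774632, f(c) = -1.853629 < 0 → new bracket [5.774632, 7.870000]
step 2: c = 5.910482, f(c) = -0.266201 < 0 → new bracket [5.910482, 7.870000]

5.9105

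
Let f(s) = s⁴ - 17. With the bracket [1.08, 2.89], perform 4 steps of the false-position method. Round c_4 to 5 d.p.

1.96702

f(1.080000) = -15.639511, f(2.890000) = 52.757574
step 1: c = 1.493870, f(c) = -12.019747 < 0 → new bracket [1.493870, 2.890000]
step 2: c = 1.752929, f(c) = -7.558149 < 0 → new bracket [1.752929, 2.890000]
step 3: c = 1.895415, f(c) = -4.093240 < 0 → new bracket [1.895415, 2.890000]
step 4: c = 1.967025, f(c) = -2.029396 < 0 → new bracket [1.967025, 2.890000]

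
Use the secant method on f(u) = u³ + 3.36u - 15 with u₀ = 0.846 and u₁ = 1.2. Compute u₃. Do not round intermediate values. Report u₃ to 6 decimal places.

1.825381

f(u_0) = -11.551944, f(u_1) = -9.240000
u_2 = 1.200000 - (-9.240000)·(1.200000 - 0.846000)/(-9.240000 - (-11.551944)) = 2.614809; f(u_2) = 11.663803
u_3 = 2.614809 - (11.663803)·(2.614809 - 1.200000)/(11.663803 - (-9.240000)) = 1.825381; f(u_3) = -2.784524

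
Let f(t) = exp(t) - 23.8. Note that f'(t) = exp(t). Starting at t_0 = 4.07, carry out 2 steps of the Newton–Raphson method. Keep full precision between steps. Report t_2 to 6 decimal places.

3.212272

t_0 = 4.070000: f = 34.756963, f' = 58.556963 → t_1 = 4.070000 - (34.756963)/(58.556963) = 3.476442
t_1 = 3.476442: f = 8.544431, f' = 32.344431 → t_2 = 3.476442 - (8.544431)/(32.344431) = 3.212272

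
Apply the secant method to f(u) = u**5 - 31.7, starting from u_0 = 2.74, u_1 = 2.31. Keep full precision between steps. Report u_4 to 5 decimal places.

2.00135

f(u_0) = 122.737518, f(u_1) = 34.074855
u_2 = 2.310000 - (34.074855)·(2.310000 - 2.740000)/(34.074855 - (122.737518)) = 2.144742; f(u_2) = 13.681160
u_3 = 2.144742 - (13.681160)·(2.144742 - 2.310000)/(13.681160 - (34.074855)) = 2.033879; f(u_3) = 3.103693
u_4 = 2.033879 - (3.103693)·(2.033879 - 2.144742)/(3.103693 - (13.681160)) = 2.001349; f(u_4) = 0.408038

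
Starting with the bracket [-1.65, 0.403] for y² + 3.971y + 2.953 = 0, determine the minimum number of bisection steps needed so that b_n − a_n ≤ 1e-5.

18

Initial width b − a = 0.403 − -1.65 = 2.053000.
After n steps the width is (b−a)/2^n; need (b−a)/2^n ≤ 1e-5.
So n ≥ log₂(2.053000/1e-5) = log₂(205300.0000) ≈ 17.6474.
Hence n = 18.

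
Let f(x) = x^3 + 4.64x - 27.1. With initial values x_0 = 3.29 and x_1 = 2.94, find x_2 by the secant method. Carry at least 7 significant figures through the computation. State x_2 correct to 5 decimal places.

2.58613

f(x_0) = 23.776889, f(x_1) = 11.953784
x_2 = 2.940000 - (11.953784)·(2.940000 - 3.290000)/(11.953784 - (23.776889)) = 2.586132; f(x_2) = 2.195895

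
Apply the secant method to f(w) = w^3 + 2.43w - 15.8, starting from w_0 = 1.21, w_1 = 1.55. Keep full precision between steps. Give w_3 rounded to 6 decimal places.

2.089597

f(w_0) = -11.088139, f(w_1) = -8.309625
w_2 = 1.550000 - (-8.309625)·(1.550000 - 1.210000)/(-8.309625 - (-11.088139)) = 2.566829; f(w_2) = 7.349224
w_3 = 2.566829 - (7.349224)·(2.566829 - 1.550000)/(7.349224 - (-8.309625)) = 2.089597; f(w_3) = -1.598234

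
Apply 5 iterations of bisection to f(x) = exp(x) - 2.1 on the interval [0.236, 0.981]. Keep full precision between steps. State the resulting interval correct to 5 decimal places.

f(0.236000) = -0.833826, f(0.981000) = 0.567122 (opposite signs)
step 1: m = 0.608500, f(m) = -0.262327 < 0 → root in [0.608500, 0.981000]
step 2: m = 0.794750, f(m) = 0.113887 > 0 → root in [0.608500, 0.794750]
step 3: m = 0.701625, f(m) = -0.082972 < 0 → root in [0.701625, 0.794750]
step 4: m = 0.748188, f(m) = 0.013166 > 0 → root in [0.701625, 0.748188]
step 5: m = 0.724906, f(m) = -0.035462 < 0 → root in [0.724906, 0.748188]

[0.72491, 0.74819]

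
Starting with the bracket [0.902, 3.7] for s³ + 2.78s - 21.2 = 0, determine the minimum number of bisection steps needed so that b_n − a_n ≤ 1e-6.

22

Initial width b − a = 3.7 − 0.902 = 2.798000.
After n steps the width is (b−a)/2^n; need (b−a)/2^n ≤ 1e-6.
So n ≥ log₂(2.798000/1e-6) = log₂(2798000.0000) ≈ 21.4160.
Hence n = 22.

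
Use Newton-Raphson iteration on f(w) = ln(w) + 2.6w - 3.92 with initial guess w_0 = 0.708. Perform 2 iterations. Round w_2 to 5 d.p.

Newton update: w ← w − f(w)/f'(w).
f'(w) = 1/w + 2.6
w_0 = 0.708000: f = -2.424511, f' = 4.012429 → w_1 = 0.708000 - (-2.424511)/(4.012429) = 1.312250
w_1 = 1.312250: f = -0.236406, f' = 3.362050 → w_2 = 1.312250 - (-0.236406)/(3.362050) = 1.382566

1.38257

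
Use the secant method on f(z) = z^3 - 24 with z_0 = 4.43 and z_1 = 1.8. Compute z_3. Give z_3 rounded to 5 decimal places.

f(z_0) = 62.938307, f(z_1) = -18.168000
z_2 = 1.800000 - (-18.168000)·(1.800000 - 4.430000)/(-18.168000 - (62.938307)) = 2.389126; f(z_2) = -10.363051
z_3 = 2.389126 - (-10.363051)·(2.389126 - 1.800000)/(-10.363051 - (-18.168000)) = 3.171341; f(z_3) = 7.895443

3.17134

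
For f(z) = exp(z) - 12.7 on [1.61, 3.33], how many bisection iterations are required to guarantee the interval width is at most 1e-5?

18

Initial width b − a = 3.33 − 1.61 = 1.720000.
After n steps the width is (b−a)/2^n; need (b−a)/2^n ≤ 1e-5.
So n ≥ log₂(1.720000/1e-5) = log₂(172000.0000) ≈ 17.3920.
Hence n = 18.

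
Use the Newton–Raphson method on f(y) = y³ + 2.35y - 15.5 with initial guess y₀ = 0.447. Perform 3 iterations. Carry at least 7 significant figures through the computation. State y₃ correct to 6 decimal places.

Newton update: y ← y − f(y)/f'(y).
f'(y) = 3y² + 2.35
y_0 = 0.447000: f = -14.360235, f' = 2.949427 → y_1 = 0.447000 - (-14.360235)/(2.949427) = 5.315822
y_1 = 5.315822: f = 147.206495, f' = 87.123894 → y_2 = 5.315822 - (147.206495)/(87.123894) = 3.626200
y_2 = 3.626200: f = 40.703639, f' = 41.797970 → y_3 = 3.626200 - (40.703639)/(41.797970) = 2.652381

2.652381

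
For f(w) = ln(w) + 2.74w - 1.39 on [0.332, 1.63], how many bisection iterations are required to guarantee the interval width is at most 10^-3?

11

Initial width b − a = 1.63 − 0.332 = 1.298000.
After n steps the width is (b−a)/2^n; need (b−a)/2^n ≤ 10^-3.
So n ≥ log₂(1.298000/10^-3) = log₂(1298.0000) ≈ 10.3421.
Hence n = 11.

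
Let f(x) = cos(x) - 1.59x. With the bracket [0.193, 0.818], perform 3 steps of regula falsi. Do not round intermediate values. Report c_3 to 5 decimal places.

0.53952

False-position update: c = (a·f(b) − b·f(a))/(f(b) − f(a)); replace the endpoint whose sign matches f(c).
f(0.193000) = 0.674563, f(0.818000) = -0.616938
step 1: c = 0.519443, f(c) = 0.042181 > 0 → new bracket [0.519443, 0.818000]
step 2: c = 0.538550, f(c) = 0.002159 > 0 → new bracket [0.538550, 0.818000]
step 3: c = 0.539524, f(c) = 0.000109 > 0 → new bracket [0.539524, 0.818000]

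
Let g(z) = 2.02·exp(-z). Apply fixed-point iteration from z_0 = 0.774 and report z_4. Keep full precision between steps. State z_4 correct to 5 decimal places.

z_1 = g(0.774000) = 0.931553
z_2 = g(0.931553) = 0.795762
z_3 = g(0.795762) = 0.911499
z_4 = g(0.911499) = 0.811881

0.81188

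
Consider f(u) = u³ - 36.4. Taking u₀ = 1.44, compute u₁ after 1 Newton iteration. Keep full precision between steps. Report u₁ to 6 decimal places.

f'(u) = 3u²
u_0 = 1.440000: f = -33.414016, f' = 6.220800 → u_1 = 1.440000 - (-33.414016)/(6.220800) = 6.811337

6.811337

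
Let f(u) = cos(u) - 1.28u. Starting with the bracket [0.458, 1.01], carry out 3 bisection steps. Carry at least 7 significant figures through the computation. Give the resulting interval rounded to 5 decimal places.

[0.59600, 0.66500]

f(0.458000) = 0.310699, f(1.010000) = -0.760939 (opposite signs)
step 1: m = 0.734000, f(m) = -0.197019 < 0 → root in [0.458000, 0.734000]
step 2: m = 0.596000, f(m) = 0.064708 > 0 → root in [0.596000, 0.734000]
step 3: m = 0.665000, f(m) = -0.064283 < 0 → root in [0.596000, 0.665000]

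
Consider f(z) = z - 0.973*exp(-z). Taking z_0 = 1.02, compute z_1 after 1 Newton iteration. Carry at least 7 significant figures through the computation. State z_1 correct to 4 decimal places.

f'(z) = 1 + 0.973*exp(-z)
z_0 = 1.020000: f = 0.669141, f' = 1.350859 → z_1 = 1.020000 - (0.669141)/(1.350859) = 0.524655

0.5247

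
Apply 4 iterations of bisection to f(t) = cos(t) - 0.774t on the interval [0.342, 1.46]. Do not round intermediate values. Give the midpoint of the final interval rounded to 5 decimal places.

0.86606

f(0.342000) = 0.677378, f(1.460000) = -1.019470 (opposite signs)
step 1: m = 0.901000, f(m) = -0.076548 < 0 → root in [0.342000, 0.901000]
step 2: m = 0.621500, f(m) = 0.331965 > 0 → root in [0.621500, 0.901000]
step 3: m = 0.761250, f(m) = 0.134767 > 0 → root in [0.761250, 0.901000]
step 4: m = 0.831125, f(m) = 0.030754 > 0 → root in [0.831125, 0.901000]
Midpoint of [0.831125, 0.901000] = 0.866062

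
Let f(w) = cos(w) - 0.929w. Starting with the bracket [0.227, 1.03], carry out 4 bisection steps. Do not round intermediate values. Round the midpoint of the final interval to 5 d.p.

f(0.227000) = 0.763463, f(1.030000) = -0.442051 (opposite signs)
step 1: m = 0.628500, f(m) = 0.225034 > 0 → root in [0.628500, 1.030000]
step 2: m = 0.829250, f(m) = -0.094944 < 0 → root in [0.628500, 0.829250]
step 3: m = 0.728875, f(m) = 0.068799 > 0 → root in [0.728875, 0.829250]
step 4: m = 0.779062, f(m) = -0.012177 < 0 → root in [0.728875, 0.779062]
Midpoint of [0.728875, 0.779062] = 0.753969

0.75397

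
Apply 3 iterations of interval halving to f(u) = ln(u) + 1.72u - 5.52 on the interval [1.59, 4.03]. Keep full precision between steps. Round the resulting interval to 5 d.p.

f(1.590000) = -2.321466, f(4.030000) = 2.805366 (opposite signs)
step 1: m = 2.810000, f(m) = 0.346384 > 0 → root in [1.590000, 2.810000]
step 2: m = 2.200000, f(m) = -0.947543 < 0 → root in [2.200000, 2.810000]
step 3: m = 2.505000, f(m) = -0.293111 < 0 → root in [2.505000, 2.810000]

[2.50500, 2.81000]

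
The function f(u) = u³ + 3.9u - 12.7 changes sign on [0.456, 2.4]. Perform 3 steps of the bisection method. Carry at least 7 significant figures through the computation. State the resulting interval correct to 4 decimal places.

f(0.456000) = -10.826781, f(2.400000) = 10.484000 (opposite signs)
step 1: m = 1.428000, f(m) = -4.218845 < 0 → root in [1.428000, 2.400000]
step 2: m = 1.914000, f(m) = 1.776340 > 0 → root in [1.428000, 1.914000]
step 3: m = 1.671000, f(m) = -1.517265 < 0 → root in [1.671000, 1.914000]

[1.6710, 1.9140]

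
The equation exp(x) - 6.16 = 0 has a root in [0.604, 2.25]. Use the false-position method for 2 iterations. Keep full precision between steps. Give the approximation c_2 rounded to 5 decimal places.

False-position update: c = (a·f(b) − b·f(a))/(f(b) − f(a)); replace the endpoint whose sign matches f(c).
f(0.604000) = -4.330578, f(2.250000) = 3.327736
step 1: c = 1.534770, f(c) = -1.519740 < 0 → new bracket [1.534770, 2.250000]
step 2: c = 1.759003, f(c) = -0.353354 < 0 → new bracket [1.759003, 2.250000]

1.75900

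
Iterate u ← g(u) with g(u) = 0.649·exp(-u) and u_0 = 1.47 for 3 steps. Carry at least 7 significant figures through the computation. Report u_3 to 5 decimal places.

u_1 = g(1.470000) = 0.149222
u_2 = g(0.149222) = 0.559034
u_3 = g(0.559034) = 0.371073

0.37107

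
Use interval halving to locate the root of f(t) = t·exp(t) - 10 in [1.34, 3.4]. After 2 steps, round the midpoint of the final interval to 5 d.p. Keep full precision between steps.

1.59750

f(1.340000) = -4.882482, f(3.400000) = 91.877940 (opposite signs)
step 1: m = 2.370000, f(m) = 15.352820 > 0 → root in [1.340000, 2.370000]
step 2: m = 1.855000, f(m) = 1.856600 > 0 → root in [1.340000, 1.855000]
Midpoint of [1.340000, 1.855000] = 1.597500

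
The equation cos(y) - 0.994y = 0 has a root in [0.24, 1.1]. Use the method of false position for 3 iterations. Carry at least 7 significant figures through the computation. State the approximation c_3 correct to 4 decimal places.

f(0.240000) = 0.732778, f(1.100000) = -0.639804
step 1: c = 0.699127, f(c) = 0.070472 > 0 → new bracket [0.699127, 1.100000]
step 2: c = 0.738901, f(c) = 0.004742 > 0 → new bracket [0.738901, 1.100000]
step 3: c = 0.741557, f(c) = 0.000309 > 0 → new bracket [0.741557, 1.100000]

0.7416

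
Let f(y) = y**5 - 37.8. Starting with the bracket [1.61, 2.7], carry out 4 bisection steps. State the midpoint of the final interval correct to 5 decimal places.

f(1.610000) = -26.982438, f(2.700000) = 105.689070 (opposite signs)
step 1: m = 2.155000, f(m) = 8.676816 > 0 → root in [1.610000, 2.155000]
step 2: m = 1.882500, f(m) = -14.158506 < 0 → root in [1.882500, 2.155000]
step 3: m = 2.018750, f(m) = -4.271610 < 0 → root in [2.018750, 2.155000]
step 4: m = 2.086875, f(m) = 1.780583 > 0 → root in [2.018750, 2.086875]
Midpoint of [2.018750, 2.086875] = 2.052812

2.05281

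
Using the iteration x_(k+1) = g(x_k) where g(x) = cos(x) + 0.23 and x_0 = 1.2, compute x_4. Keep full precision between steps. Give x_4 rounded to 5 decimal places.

x_1 = g(1.200000) = 0.592358
x_2 = g(0.592358) = 1.059627
x_3 = g(1.059627) = 0.719198
x_4 = g(0.719198) = 0.982334

0.98233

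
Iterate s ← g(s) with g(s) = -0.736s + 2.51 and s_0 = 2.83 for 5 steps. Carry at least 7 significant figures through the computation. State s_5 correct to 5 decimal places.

s_1 = g(2.830000) = 0.427120
s_2 = g(0.427120) = 2.195640
s_3 = g(2.195640) = 0.894009
s_4 = g(0.894009) = 1.852009
s_5 = g(1.852009) = 1.146921

1.14692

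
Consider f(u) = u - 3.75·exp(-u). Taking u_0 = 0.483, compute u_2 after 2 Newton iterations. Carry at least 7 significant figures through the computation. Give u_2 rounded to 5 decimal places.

1.16243

f'(u) = 1 + 3.75·exp(-u)
u_0 = 0.483000: f = -1.830487, f' = 3.313487 → u_1 = 0.483000 - (-1.830487)/(3.313487) = 1.035435
u_1 = 1.035435: f = -0.296084, f' = 2.331519 → u_2 = 1.035435 - (-0.296084)/(2.331519) = 1.162427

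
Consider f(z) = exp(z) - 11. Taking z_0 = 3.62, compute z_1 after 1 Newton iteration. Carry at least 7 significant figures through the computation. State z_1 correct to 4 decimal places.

f'(z) = exp(z)
z_0 = 3.620000: f = 26.337568, f' = 37.337568 → z_1 = 3.620000 - (26.337568)/(37.337568) = 2.914609

2.9146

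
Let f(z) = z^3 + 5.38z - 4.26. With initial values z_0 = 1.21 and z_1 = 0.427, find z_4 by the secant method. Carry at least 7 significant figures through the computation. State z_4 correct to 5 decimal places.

0.72184

Secant update: z_(k+1) = z_k − f(z_k)·(z_k − z_(k-1))/(f(z_k) − f(z_(k-1))).
f(z_0) = 4.021361, f(z_1) = -1.884886
z_2 = 0.427000 - (-1.884886)·(0.427000 - 1.210000)/(-1.884886 - (4.021361)) = 0.676882; f(z_2) = -0.308248
z_3 = 0.676882 - (-0.308248)·(0.676882 - 0.427000)/(-0.308248 - (-1.884886)) = 0.725736; f(z_3) = 0.026702
z_4 = 0.725736 - (0.026702)·(0.725736 - 0.676882)/(0.026702 - (-0.308248)) = 0.721842; f(z_4) = -0.000372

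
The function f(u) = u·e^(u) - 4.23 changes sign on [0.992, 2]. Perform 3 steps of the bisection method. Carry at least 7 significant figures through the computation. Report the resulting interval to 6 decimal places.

[1.118000, 1.244000]

f(0.992000) = -1.554951, f(2.000000) = 10.548112 (opposite signs)
step 1: m = 1.496000, f(m) = 2.447842 > 0 → root in [0.992000, 1.496000]
step 2: m = 1.244000, f(m) = 0.086013 > 0 → root in [0.992000, 1.244000]
step 3: m = 1.118000, f(m) = -0.810339 < 0 → root in [1.118000, 1.244000]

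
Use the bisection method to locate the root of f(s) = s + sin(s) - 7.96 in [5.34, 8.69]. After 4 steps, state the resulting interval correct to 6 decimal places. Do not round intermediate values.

[7.015000, 7.224375]

f(5.340000) = -3.429433, f(8.690000) = 1.400422 (opposite signs)
step 1: m = 7.015000, f(m) = -0.276779 < 0 → root in [7.015000, 8.690000]
step 2: m = 7.852500, f(m) = 0.892499 > 0 → root in [7.015000, 7.852500]
step 3: m = 7.433750, f(m) = 0.386744 > 0 → root in [7.015000, 7.433750]
step 4: m = 7.224375, f(m) = 0.072634 > 0 → root in [7.015000, 7.224375]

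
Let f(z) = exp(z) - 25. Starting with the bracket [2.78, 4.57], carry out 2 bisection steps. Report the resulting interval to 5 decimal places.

f(2.780000) = -8.880979, f(4.570000) = 71.544110 (opposite signs)
step 1: m = 3.675000, f(m) = 14.448657 > 0 → root in [2.780000, 3.675000]
step 2: m = 3.227500, f(m) = 0.216537 > 0 → root in [2.780000, 3.227500]

[2.78000, 3.22750]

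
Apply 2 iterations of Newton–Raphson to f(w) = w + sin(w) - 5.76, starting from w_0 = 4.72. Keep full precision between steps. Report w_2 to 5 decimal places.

f'(w) = 1 + cos(w)
w_0 = 4.720000: f = -2.039971, f' = 1.007611 → w_1 = 4.720000 - (-2.039971)/(1.007611) = 6.744562
w_1 = 6.744562: f = 1.429744, f' = 1.895440 → w_2 = 6.744562 - (1.429744)/(1.895440) = 5.990255

5.99026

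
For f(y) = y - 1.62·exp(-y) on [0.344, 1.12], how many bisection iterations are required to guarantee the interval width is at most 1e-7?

23

Initial width b − a = 1.12 − 0.344 = 0.776000.
After n steps the width is (b−a)/2^n; need (b−a)/2^n ≤ 1e-7.
So n ≥ log₂(0.776000/1e-7) = log₂(7760000.0000) ≈ 22.8876.
Hence n = 23.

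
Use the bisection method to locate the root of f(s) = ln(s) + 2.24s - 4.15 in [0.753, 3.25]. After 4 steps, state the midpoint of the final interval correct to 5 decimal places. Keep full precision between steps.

f(0.753000) = -2.746970, f(3.250000) = 4.308655 (opposite signs)
step 1: m = 2.001500, f(m) = 1.027257 > 0 → root in [0.753000, 2.001500]
step 2: m = 1.377250, f(m) = -0.744871 < 0 → root in [1.377250, 2.001500]
step 3: m = 1.689375, f(m) = 0.158559 > 0 → root in [1.377250, 1.689375]
step 4: m = 1.533313, f(m) = -0.287950 < 0 → root in [1.533313, 1.689375]
Midpoint of [1.533313, 1.689375] = 1.611344

1.61134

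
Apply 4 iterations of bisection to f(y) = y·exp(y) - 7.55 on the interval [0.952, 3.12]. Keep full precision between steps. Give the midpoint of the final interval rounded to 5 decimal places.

1.56175

f(0.952000) = -5.083476, f(3.120000) = 63.106704 (opposite signs)
step 1: m = 2.036000, f(m) = 8.045573 > 0 → root in [0.952000, 2.036000]
step 2: m = 1.494000, f(m) = -0.894410 < 0 → root in [1.494000, 2.036000]
step 3: m = 1.765000, f(m) = 2.760375 > 0 → root in [1.494000, 1.765000]
step 4: m = 1.629500, f(m) = 0.762607 > 0 → root in [1.494000, 1.629500]
Midpoint of [1.494000, 1.629500] = 1.561750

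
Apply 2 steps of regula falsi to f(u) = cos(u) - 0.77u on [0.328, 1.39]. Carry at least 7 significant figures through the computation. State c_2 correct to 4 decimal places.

0.8484

f(0.328000) = 0.694129, f(1.390000) = -0.890487
step 1: c = 0.793201, f(c) = 0.090803 > 0 → new bracket [0.793201, 1.390000]
step 2: c = 0.848425, f(c) = 0.007878 > 0 → new bracket [0.848425, 1.390000]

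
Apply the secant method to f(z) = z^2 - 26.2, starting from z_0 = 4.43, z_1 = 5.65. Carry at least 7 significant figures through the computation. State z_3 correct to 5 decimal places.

Secant update: z_(k+1) = z_k − f(z_k)·(z_k − z_(k-1))/(f(z_k) − f(z_(k-1))).
f(z_0) = -6.575100, f(z_1) = 5.722500
z_2 = 5.650000 - (5.722500)·(5.650000 - 4.430000)/(5.722500 - (-6.575100)) = 5.082292; f(z_2) = -0.370311
z_3 = 5.082292 - (-0.370311)·(5.082292 - 5.650000)/(-0.370311 - (5.722500)) = 5.116796; f(z_3) = -0.018398

5.11680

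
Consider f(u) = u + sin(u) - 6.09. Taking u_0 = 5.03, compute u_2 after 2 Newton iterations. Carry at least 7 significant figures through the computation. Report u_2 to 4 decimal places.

f'(u) = 1 + cos(u)
u_0 = 5.030000: f = -2.009984, f' = 1.312298 → u_1 = 5.030000 - (-2.009984)/(1.312298) = 6.561652
u_1 = 6.561652: f = 0.746534, f' = 1.961478 → u_2 = 6.561652 - (0.746534)/(1.961478) = 6.181054

6.1811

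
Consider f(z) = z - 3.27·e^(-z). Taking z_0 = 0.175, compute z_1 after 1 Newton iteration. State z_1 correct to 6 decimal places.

Newton update: z ← z − f(z)/f'(z).
f'(z) = 1 + 3.27·e^(-z)
z_0 = 0.175000: f = -2.570024, f' = 3.745024 → z_1 = 0.175000 - (-2.570024)/(3.745024) = 0.861250

0.861250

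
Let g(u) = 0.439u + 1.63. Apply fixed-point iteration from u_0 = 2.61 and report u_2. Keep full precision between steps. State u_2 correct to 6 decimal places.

u_1 = g(2.610000) = 2.775790
u_2 = g(2.775790) = 2.848572

2.848572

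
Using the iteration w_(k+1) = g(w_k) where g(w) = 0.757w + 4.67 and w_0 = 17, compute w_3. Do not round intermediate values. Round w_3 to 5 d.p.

w_1 = g(17.000000) = 17.539000
w_2 = g(17.539000) = 17.947023
w_3 = g(17.947023) = 18.255896

18.25590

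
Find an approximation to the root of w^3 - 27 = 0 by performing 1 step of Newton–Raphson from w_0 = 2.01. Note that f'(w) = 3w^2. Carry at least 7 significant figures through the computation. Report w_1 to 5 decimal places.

3.56767

Newton update: w ← w − f(w)/f'(w).
w_0 = 2.010000: f = -18.879399, f' = 12.120300 → w_1 = 2.010000 - (-18.879399)/(12.120300) = 3.567668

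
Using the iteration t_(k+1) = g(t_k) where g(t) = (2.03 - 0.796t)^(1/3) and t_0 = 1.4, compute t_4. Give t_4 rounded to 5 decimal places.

1.06000

t_1 = g(1.400000) = 0.971036
t_2 = g(0.971036) = 1.079240
t_3 = g(1.079240) = 1.054006
t_4 = g(1.054006) = 1.059999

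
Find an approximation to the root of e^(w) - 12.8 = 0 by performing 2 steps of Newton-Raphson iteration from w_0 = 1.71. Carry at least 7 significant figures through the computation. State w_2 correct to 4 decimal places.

2.6466

f'(w) = e^(w)
w_0 = 1.710000: f = -7.271039, f' = 5.528961 → w_1 = 1.710000 - (-7.271039)/(5.528961) = 3.025082
w_1 = 3.025082: f = 7.795696, f' = 20.595696 → w_2 = 3.025082 - (7.795696)/(20.595696) = 2.646571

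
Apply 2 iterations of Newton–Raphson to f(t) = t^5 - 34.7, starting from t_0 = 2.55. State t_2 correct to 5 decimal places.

f'(t) = 5t^4
t_0 = 2.550000: f = 73.120391, f' = 211.412531 → t_1 = 2.550000 - (73.120391)/(211.412531) = 2.204134
t_1 = 2.204134: f = 17.322359, f' = 118.010877 → t_2 = 2.204134 - (17.322359)/(118.010877) = 2.057348

2.05735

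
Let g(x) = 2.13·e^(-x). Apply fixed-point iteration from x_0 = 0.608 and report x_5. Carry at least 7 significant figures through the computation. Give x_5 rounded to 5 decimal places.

1.04241

x_1 = g(0.608000) = 1.159654
x_2 = g(1.159654) = 0.667956
x_3 = g(0.667956) = 1.092169
x_4 = g(1.092169) = 0.714590
x_5 = g(0.714590) = 1.042407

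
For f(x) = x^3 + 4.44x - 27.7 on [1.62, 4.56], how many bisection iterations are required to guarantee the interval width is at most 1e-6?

22

Initial width b − a = 4.56 − 1.62 = 2.940000.
After n steps the width is (b−a)/2^n; need (b−a)/2^n ≤ 1e-6.
So n ≥ log₂(2.940000/1e-6) = log₂(2940000.0000) ≈ 21.4874.
Hence n = 22.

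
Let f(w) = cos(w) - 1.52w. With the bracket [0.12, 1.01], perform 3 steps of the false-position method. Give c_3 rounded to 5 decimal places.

f(0.120000) = 0.810409, f(1.010000) = -1.003339
step 1: c = 0.517665, f(c) = 0.082127 > 0 → new bracket [0.517665, 1.010000]
step 2: c = 0.554915, f(c) = 0.006474 > 0 → new bracket [0.554915, 1.010000]
step 3: c = 0.557833, f(c) = 0.000498 > 0 → new bracket [0.557833, 1.010000]

0.55783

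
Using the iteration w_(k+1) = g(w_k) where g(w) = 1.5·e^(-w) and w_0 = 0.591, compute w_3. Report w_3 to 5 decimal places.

w_1 = g(0.591000) = 0.830660
w_2 = g(0.830660) = 0.653642
w_3 = g(0.653642) = 0.780222

0.78022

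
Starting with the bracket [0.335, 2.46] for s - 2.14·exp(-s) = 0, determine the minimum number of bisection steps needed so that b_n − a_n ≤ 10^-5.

18

Initial width b − a = 2.46 − 0.335 = 2.125000.
After n steps the width is (b−a)/2^n; need (b−a)/2^n ≤ 10^-5.
So n ≥ log₂(2.125000/10^-5) = log₂(212500.0000) ≈ 17.6971.
Hence n = 18.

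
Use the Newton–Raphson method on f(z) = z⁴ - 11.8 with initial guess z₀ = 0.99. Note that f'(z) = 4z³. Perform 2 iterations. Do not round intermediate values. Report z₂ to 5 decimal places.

2.89160

z_0 = 0.990000: f = -10.839404, f' = 3.881196 → z_1 = 0.990000 - (-10.839404)/(3.881196) = 3.782800
z_1 = 3.782800: f = 192.963950, f' = 216.521045 → z_2 = 3.782800 - (192.963950)/(216.521045) = 2.891598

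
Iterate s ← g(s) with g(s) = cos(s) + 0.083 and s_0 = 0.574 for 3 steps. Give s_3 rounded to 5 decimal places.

0.85638

s_1 = g(0.574000) = 0.922736
s_2 = g(0.922736) = 0.686641
s_3 = g(0.686641) = 0.856380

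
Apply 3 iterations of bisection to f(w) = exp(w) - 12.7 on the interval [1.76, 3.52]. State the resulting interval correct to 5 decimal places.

f(1.760000) = -6.887563, f(3.520000) = 21.084428 (opposite signs)
step 1: m = 2.640000, f(m) = 1.313204 > 0 → root in [1.760000, 2.640000]
step 2: m = 2.200000, f(m) = -3.674987 < 0 → root in [2.200000, 2.640000]
step 3: m = 2.420000, f(m) = -1.454141 < 0 → root in [2.420000, 2.640000]

[2.42000, 2.64000]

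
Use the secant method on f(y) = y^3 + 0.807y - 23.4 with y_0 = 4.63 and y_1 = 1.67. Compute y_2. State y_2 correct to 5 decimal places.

2.20090

f(y_0) = 79.589257, f(y_1) = -17.394847
y_2 = 1.670000 - (-17.394847)·(1.670000 - 4.630000)/(-17.394847 - (79.589257)) = 2.200899; f(y_2) = -10.962818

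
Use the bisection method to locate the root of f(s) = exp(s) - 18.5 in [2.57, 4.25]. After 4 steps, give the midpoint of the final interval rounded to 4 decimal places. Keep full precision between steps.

2.9375

f(2.570000) = -5.434176, f(4.250000) = 51.605412 (opposite signs)
step 1: m = 3.410000, f(m) = 11.765244 > 0 → root in [2.570000, 3.410000]
step 2: m = 2.990000, f(m) = 1.385682 > 0 → root in [2.570000, 2.990000]
step 3: m = 2.780000, f(m) = -2.380979 < 0 → root in [2.780000, 2.990000]
step 4: m = 2.885000, f(m) = -0.596432 < 0 → root in [2.885000, 2.990000]
Midpoint of [2.885000, 2.990000] = 2.937500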